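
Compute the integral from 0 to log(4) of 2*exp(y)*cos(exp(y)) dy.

Let u = exp(y), so du = exp(y) dy. When y = 0, u = 1; when y = log(4), u = 4.
The integral becomes 2·∫ cos(u) du from 1 to 4, with antiderivative 2*sin(u).
Back in y: F(y) = 2*sin(exp(y)).
Then F(log(4)) - F(0) = (2*sin(4)) - (2*sin(1)) = -2*sin(1) + 2*sin(4).

-2*sin(1) + 2*sin(4)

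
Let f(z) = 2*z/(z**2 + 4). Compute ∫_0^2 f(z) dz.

Let u = z**2 + 4, so du = 2*z dz. When z = 0, u = 4; when z = 2, u = 8.
The integral becomes ∫ 1/u du from 4 to 8, with antiderivative log(u).
Back in z: F(z) = log(z**2 + 4).
Then F(2) - F(0) = (log(8)) - (log(4)) = log(2).

log(2)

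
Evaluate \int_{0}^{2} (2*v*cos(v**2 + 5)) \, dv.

sin(9) - sin(5)

Let u = v**2 + 5, so du = 2*v dv. When v = 0, u = 5; when v = 2, u = 9.
The integral becomes ∫ cos(u) du from 5 to 9, with antiderivative sin(u).
Back in v: F(v) = sin(v**2 + 5).
Then F(2) - F(0) = (sin(9)) - (sin(5)) = sin(9) - sin(5).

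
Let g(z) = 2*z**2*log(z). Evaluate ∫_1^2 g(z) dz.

-14/9 + 16*log(2)/3

Integrate by parts once (u = ln z, dv = 2*z**2 dz).
An antiderivative is F(z) = 2*z**3*(3*log(z) - 1)/9.
Then F(2) - F(1) = (-16/9 + 16*log(2)/3) - (-2/9) = -14/9 + 16*log(2)/3.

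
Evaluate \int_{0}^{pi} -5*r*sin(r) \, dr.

-5*pi

Integrate by parts once (u = r, dv = -5*sin(r) dr).
An antiderivative is F(r) = 5*r*cos(r) - 5*sin(r).
Then F(pi) - F(0) = (-5*pi) - (0) = -5*pi.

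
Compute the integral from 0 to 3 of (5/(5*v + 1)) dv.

Let u = 5*v + 1, so du = 5 dv. When v = 0, u = 1; when v = 3, u = 16.
The integral becomes ∫ 1/u du from 1 to 16, with antiderivative log(u).
Back in v: F(v) = log(5*v + 1).
Then F(3) - F(0) = (log(16)) - (0) = log(16).

log(16)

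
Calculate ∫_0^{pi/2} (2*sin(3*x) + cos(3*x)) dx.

An antiderivative is F(x) = sin(3*x)/3 - 2*cos(3*x)/3.
Then F(pi/2) - F(0) = (-1/3) - (-2/3) = 1/3.

1/3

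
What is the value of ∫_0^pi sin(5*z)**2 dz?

Use the identity sin^2(5*z) = (1 - cos(10*z))/2.
An antiderivative is F(z) = z/2 - sin(10*z)/20.
Then F(pi) - F(0) = (pi/2) - (0) = pi/2.

pi/2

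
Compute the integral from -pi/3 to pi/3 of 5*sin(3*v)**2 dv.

Use the identity sin^2(3*v) = (1 - cos(6*v))/2.
An antiderivative is F(v) = 5*v/2 - 5*sin(6*v)/12.
Then F(pi/3) - F(-pi/3) = (5*pi/6) - (-5*pi/6) = 5*pi/3.

5*pi/3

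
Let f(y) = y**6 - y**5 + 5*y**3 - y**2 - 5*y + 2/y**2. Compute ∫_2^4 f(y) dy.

By the power rule, an antiderivative is F(y) = y**7/7 - y**6/6 + 5*y**4/4 - y**3/3 - 5*y**2/2 - 2/y.
Then F(4) - F(2) = (26825/14) - (293/21) = 79889/42.

79889/42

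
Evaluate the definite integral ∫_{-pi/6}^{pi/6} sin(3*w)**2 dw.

pi/6

Use the identity sin^2(3*w) = (1 - cos(6*w))/2.
An antiderivative is F(w) = w/2 - sin(6*w)/12.
Then F(pi/6) - F(-pi/6) = (pi/12) - (-pi/12) = pi/6.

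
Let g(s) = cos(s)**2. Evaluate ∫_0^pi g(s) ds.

Use the identity cos^2(s) = (1 + cos(2*s))/2.
An antiderivative is F(s) = s/2 + sin(2*s)/4.
Then F(pi) - F(0) = (pi/2) - (0) = pi/2.

pi/2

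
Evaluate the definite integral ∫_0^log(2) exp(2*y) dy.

3/2

An antiderivative is F(y) = exp(2*y)/2.
Then F(log(2)) - F(0) = (2) - (1/2) = 3/2.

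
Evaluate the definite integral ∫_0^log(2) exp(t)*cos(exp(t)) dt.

-sin(1) + sin(2)

Let u = exp(t), so du = exp(t) dt. When t = 0, u = 1; when t = log(2), u = 2.
The integral becomes ∫ cos(u) du from 1 to 2, with antiderivative sin(u).
Back in t: F(t) = sin(exp(t)).
Then F(log(2)) - F(0) = (sin(2)) - (sin(1)) = -sin(1) + sin(2).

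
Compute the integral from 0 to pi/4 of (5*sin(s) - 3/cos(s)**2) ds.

An antiderivative is F(s) = -5*cos(s) - 3*tan(s).
Then F(pi/4) - F(0) = (-5*sqrt(2)/2 - 3) - (-5) = 2 - 5*sqrt(2)/2.

2 - 5*sqrt(2)/2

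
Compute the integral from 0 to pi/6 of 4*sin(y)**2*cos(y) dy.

Let u = sin(y), so du = cos(y) dy. When y = 0, u = 0; when y = pi/6, u = 1/2.
The integral becomes 4·∫ u**2 du from 0 to 1/2, with antiderivative 4*u**3/3.
Back in y: F(y) = 4*sin(y)**3/3.
Then F(pi/6) - F(0) = (1/6) - (0) = 1/6.

1/6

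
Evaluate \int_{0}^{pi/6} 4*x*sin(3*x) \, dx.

4/9

Integrate by parts once (u = x, dv = 4*sin(3*x) dx).
An antiderivative is F(x) = -4*x*cos(3*x)/3 + 4*sin(3*x)/9.
Then F(pi/6) - F(0) = (4/9) - (0) = 4/9.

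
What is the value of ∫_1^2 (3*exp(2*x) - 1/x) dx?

An antiderivative is F(x) = 3*exp(2*x)/2 - log(x).
Then F(2) - F(1) = (-log(2) + 3*exp(4)/2) - (3*exp(2)/2) = -3*exp(2)/2 - log(2) + 3*exp(4)/2.

-3*exp(2)/2 - log(2) + 3*exp(4)/2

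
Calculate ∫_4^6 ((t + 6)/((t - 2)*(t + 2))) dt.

Factor the denominator: t**2 - 4 = (t + 2)(t - 2).
Partial fractions: (t + 6)/((t - 2)*(t + 2)) = -1/(t + 2) + 2/(t - 2).
An antiderivative is F(t) = 2*log(t - 2) - log(t + 2).
Then F(6) - F(4) = (log(2)) - (log(2/3)) = log(3).

log(3)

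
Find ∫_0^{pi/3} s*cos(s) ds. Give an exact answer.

Integrate by parts once (u = s, dv = cos(s) ds).
An antiderivative is F(s) = s*sin(s) + cos(s).
Then F(pi/3) - F(0) = (1/2 + sqrt(3)*pi/6) - (1) = -1/2 + sqrt(3)*pi/6.

-1/2 + sqrt(3)*pi/6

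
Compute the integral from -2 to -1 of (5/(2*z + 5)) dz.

An antiderivative is F(z) = 5*log(2*z + 5)/2.
Then F(-1) - F(-2) = (5*log(3)/2) - (0) = 5*log(3)/2.

5*log(3)/2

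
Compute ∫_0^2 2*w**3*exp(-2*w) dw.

3/4 - 71*exp(-4)/4

Integrate by parts 3 times (u = w^3, dv = 2*exp(-2*w) dw).
An antiderivative is F(w) = (-4*w**3 - 6*w**2 - 6*w - 3)*exp(-2*w)/4.
Then F(2) - F(0) = (-71*exp(-4)/4) - (-3/4) = 3/4 - 71*exp(-4)/4.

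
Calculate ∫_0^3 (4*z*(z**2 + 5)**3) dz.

Let u = z**2 + 5, so du = 2*z dz. When z = 0, u = 5; when z = 3, u = 14.
The integral becomes 2·∫ u**3 du from 5 to 14, with antiderivative u**4/2.
Back in z: F(z) = (z**2 + 5)**4/2.
Then F(3) - F(0) = (19208) - (625/2) = 37791/2.

37791/2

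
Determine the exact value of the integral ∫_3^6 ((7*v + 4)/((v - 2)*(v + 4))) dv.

Factor the denominator: v**2 + 2*v - 8 = (v + 4)(v - 2).
Partial fractions: (7*v + 4)/((v - 2)*(v + 4)) = 4/(v + 4) + 3/(v - 2).
An antiderivative is F(v) = 3*log(v - 2) + 4*log(v + 4).
Then F(6) - F(3) = (4*log(5) + 10*log(2)) - (4*log(7)) = -4*log(7) + 4*log(5) + 10*log(2).

-4*log(7) + 4*log(5) + 10*log(2)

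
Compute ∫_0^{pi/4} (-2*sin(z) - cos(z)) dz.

An antiderivative is F(z) = -sin(z) + 2*cos(z).
Then F(pi/4) - F(0) = (sqrt(2)/2) - (2) = -2 + sqrt(2)/2.

-2 + sqrt(2)/2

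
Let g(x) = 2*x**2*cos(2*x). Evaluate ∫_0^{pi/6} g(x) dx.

-sqrt(3)/4 + sqrt(3)*pi**2/72 + pi/12

Integrate by parts twice (u = x^2, dv = 2*cos(2*x) dx).
An antiderivative is F(x) = x**2*sin(2*x) + x*cos(2*x) - sin(2*x)/2.
Then F(pi/6) - F(0) = (-sqrt(3)/4 + sqrt(3)*pi**2/72 + pi/12) - (0) = -sqrt(3)/4 + sqrt(3)*pi**2/72 + pi/12.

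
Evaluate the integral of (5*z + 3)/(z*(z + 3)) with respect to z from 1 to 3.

Factor the denominator: z**2 + 3*z = (z + 3)z.
Partial fractions: (5*z + 3)/(z*(z + 3)) = 4/(z + 3) + 1/z.
An antiderivative is F(z) = log(z) + 4*log(z + 3).
Then F(3) - F(1) = (4*log(2) + 5*log(3)) - (8*log(2)) = -4*log(2) + 5*log(3).

-4*log(2) + 5*log(3)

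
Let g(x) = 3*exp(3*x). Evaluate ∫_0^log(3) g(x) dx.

Let u = exp(x), so du = exp(x) dx. When x = 0, u = 1; when x = log(3), u = 3.
The integral becomes 3·∫ u**2 du from 1 to 3, with antiderivative u**3.
Back in x: F(x) = exp(3*x).
Then F(log(3)) - F(0) = (27) - (1) = 26.

26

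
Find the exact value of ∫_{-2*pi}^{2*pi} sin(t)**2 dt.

Use the identity sin^2(t) = (1 - cos(2*t))/2.
An antiderivative is F(t) = t/2 - sin(2*t)/4.
Then F(2*pi) - F(-2*pi) = (pi) - (-pi) = 2*pi.

2*pi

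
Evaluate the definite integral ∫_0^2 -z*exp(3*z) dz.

-5*exp(6)/9 - 1/9

Integrate by parts once (u = z, dv = -exp(3*z) dz).
An antiderivative is F(z) = (-3*z + 1)*exp(3*z)/9.
Then F(2) - F(0) = (-5*exp(6)/9) - (1/9) = -5*exp(6)/9 - 1/9.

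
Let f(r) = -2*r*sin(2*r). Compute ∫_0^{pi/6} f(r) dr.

-sqrt(3)/4 + pi/12

Integrate by parts once (u = r, dv = -2*sin(2*r) dr).
An antiderivative is F(r) = r*cos(2*r) - sin(2*r)/2.
Then F(pi/6) - F(0) = (-sqrt(3)/4 + pi/12) - (0) = -sqrt(3)/4 + pi/12.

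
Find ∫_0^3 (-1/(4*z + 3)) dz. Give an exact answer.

An antiderivative is F(z) = -log(4*z + 3)/4.
Then F(3) - F(0) = (-log(15)/4) - (-log(3)/4) = -log(15)/4 + log(3)/4.

-log(15)/4 + log(3)/4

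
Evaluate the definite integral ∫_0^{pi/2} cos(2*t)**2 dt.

pi/4

Use the identity cos^2(2*t) = (1 + cos(4*t))/2.
An antiderivative is F(t) = t/2 + sin(4*t)/8.
Then F(pi/2) - F(0) = (pi/4) - (0) = pi/4.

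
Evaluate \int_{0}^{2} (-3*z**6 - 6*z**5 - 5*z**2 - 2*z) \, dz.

By the power rule, an antiderivative is F(z) = -3*z**7/7 - z**6 - 5*z**3/3 - z**2.
Then F(2) - F(0) = (-2860/21) - (0) = -2860/21.

-2860/21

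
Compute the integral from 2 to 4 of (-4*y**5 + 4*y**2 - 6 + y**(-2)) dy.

By the power rule, an antiderivative is F(y) = -2*y**6/3 + 4*y**3/3 - 6*y - 1/y.
Then F(4) - F(2) = (-32035/12) - (-89/2) = -31501/12.

-31501/12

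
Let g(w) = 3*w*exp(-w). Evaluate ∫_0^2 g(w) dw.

3 - 9*exp(-2)

Integrate by parts once (u = w, dv = 3*exp(-w) dw).
An antiderivative is F(w) = (-3*w - 3)*exp(-w).
Then F(2) - F(0) = (-9*exp(-2)) - (-3) = 3 - 9*exp(-2).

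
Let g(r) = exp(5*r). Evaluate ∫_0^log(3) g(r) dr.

242/5

Let u = exp(r), so du = exp(r) dr. When r = 0, u = 1; when r = log(3), u = 3.
The integral becomes ∫ u**4 du from 1 to 3, with antiderivative u**5/5.
Back in r: F(r) = exp(5*r)/5.
Then F(log(3)) - F(0) = (243/5) - (1/5) = 242/5.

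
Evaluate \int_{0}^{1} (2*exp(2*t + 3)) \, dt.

-exp(3) + exp(5)

Let u = 2*t + 3, so du = 2 dt. When t = 0, u = 3; when t = 1, u = 5.
The integral becomes ∫ exp(u) du from 3 to 5, with antiderivative exp(u).
Back in t: F(t) = exp(2*t + 3).
Then F(1) - F(0) = (exp(5)) - (exp(3)) = -exp(3) + exp(5).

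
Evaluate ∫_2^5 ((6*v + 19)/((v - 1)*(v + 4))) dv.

log(3) + 9*log(2)

Factor the denominator: v**2 + 3*v - 4 = (v + 4)(v - 1).
Partial fractions: (6*v + 19)/((v - 1)*(v + 4)) = 1/(v + 4) + 5/(v - 1).
An antiderivative is F(v) = 5*log(v - 1) + log(v + 4).
Then F(5) - F(2) = (2*log(3) + 10*log(2)) - (log(6)) = log(3) + 9*log(2).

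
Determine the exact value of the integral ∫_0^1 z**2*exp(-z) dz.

Integrate by parts twice (u = z^2, dv = exp(-z) dz).
An antiderivative is F(z) = (-z**2 - 2*z - 2)*exp(-z).
Then F(1) - F(0) = (-5*exp(-1)) - (-2) = 2 - 5*exp(-1).

2 - 5*exp(-1)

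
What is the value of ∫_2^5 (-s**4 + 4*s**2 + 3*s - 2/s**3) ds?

-43131/100

By the power rule, an antiderivative is F(s) = -s**5/5 + 4*s**3/3 + 3*s**2/2 + s**(-2).
Then F(5) - F(2) = (-63119/150) - (631/60) = -43131/100.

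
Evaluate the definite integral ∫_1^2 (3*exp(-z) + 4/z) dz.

-3*exp(-2) + 3*exp(-1) + 4*log(2)

An antiderivative is F(z) = 4*log(z) - 3*exp(-z).
Then F(2) - F(1) = (-3*exp(-2) + 4*log(2)) - (-3*exp(-1)) = -3*exp(-2) + 3*exp(-1) + 4*log(2).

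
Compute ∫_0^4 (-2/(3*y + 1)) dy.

An antiderivative is F(y) = -2*log(3*y + 1)/3.
Then F(4) - F(0) = (-2*log(13)/3) - (0) = -2*log(13)/3.

-2*log(13)/3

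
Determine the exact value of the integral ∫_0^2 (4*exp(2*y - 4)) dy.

2 - 2*exp(-4)

Let u = 2*y - 4, so du = 2 dy. When y = 0, u = -4; when y = 2, u = 0.
The integral becomes 2·∫ exp(u) du from -4 to 0, with antiderivative 2*exp(u).
Back in y: F(y) = 2*exp(2*y - 4).
Then F(2) - F(0) = (2) - (2*exp(-4)) = 2 - 2*exp(-4).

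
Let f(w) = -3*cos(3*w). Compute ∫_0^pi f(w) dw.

An antiderivative is F(w) = -sin(3*w).
Then F(pi) - F(0) = (0) - (0) = 0.

0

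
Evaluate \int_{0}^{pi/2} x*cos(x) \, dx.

-1 + pi/2

Integrate by parts once (u = x, dv = cos(x) dx).
An antiderivative is F(x) = x*sin(x) + cos(x).
Then F(pi/2) - F(0) = (pi/2) - (1) = -1 + pi/2.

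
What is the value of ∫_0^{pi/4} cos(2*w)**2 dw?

Use the identity cos^2(2*w) = (1 + cos(4*w))/2.
An antiderivative is F(w) = w/2 + sin(4*w)/8.
Then F(pi/4) - F(0) = (pi/8) - (0) = pi/8.

pi/8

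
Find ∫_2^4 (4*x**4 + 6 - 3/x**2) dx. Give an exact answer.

By the power rule, an antiderivative is F(x) = 4*x**5/5 + 6*x + 3/x.
Then F(4) - F(2) = (16879/20) - (391/10) = 16097/20.

16097/20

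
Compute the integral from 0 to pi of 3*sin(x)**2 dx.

3*pi/2

Use the identity sin^2(x) = (1 - cos(2*x))/2.
An antiderivative is F(x) = 3*x/2 - 3*sin(2*x)/4.
Then F(pi) - F(0) = (3*pi/2) - (0) = 3*pi/2.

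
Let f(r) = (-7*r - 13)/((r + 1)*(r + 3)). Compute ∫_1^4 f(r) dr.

-4*log(7) - 3*log(5) + 11*log(2)

Factor the denominator: r**2 + 4*r + 3 = (r + 3)(r + 1).
Partial fractions: (-7*r - 13)/((r + 1)*(r + 3)) = -4/(r + 3) - 3/(r + 1).
An antiderivative is F(r) = -3*log(r + 1) - 4*log(r + 3).
Then F(4) - F(1) = (-4*log(7) - 3*log(5)) - (-11*log(2)) = -4*log(7) - 3*log(5) + 11*log(2).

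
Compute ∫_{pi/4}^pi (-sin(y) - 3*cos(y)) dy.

An antiderivative is F(y) = -3*sin(y) + cos(y).
Then F(pi) - F(pi/4) = (-1) - (-sqrt(2)) = -1 + sqrt(2).

-1 + sqrt(2)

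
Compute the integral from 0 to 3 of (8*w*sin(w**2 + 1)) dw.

Let u = w**2 + 1, so du = 2*w dw. When w = 0, u = 1; when w = 3, u = 10.
The integral becomes 4·∫ sin(u) du from 1 to 10, with antiderivative -4*cos(u).
Back in w: F(w) = -4*cos(w**2 + 1).
Then F(3) - F(0) = (-4*cos(10)) - (-4*cos(1)) = 4*cos(1) - 4*cos(10).

4*cos(1) - 4*cos(10)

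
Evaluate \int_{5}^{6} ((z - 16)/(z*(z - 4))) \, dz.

-4*log(5) + log(2) + 4*log(3)

Factor the denominator: z**2 - 4*z = z(z - 4).
Partial fractions: (z - 16)/(z*(z - 4)) = 4/z - 3/(z - 4).
An antiderivative is F(z) = 4*log(z) - 3*log(z - 4).
Then F(6) - F(5) = (log(2) + 4*log(3)) - (4*log(5)) = -4*log(5) + log(2) + 4*log(3).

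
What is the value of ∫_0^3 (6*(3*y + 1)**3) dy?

9999/2

Let u = 3*y + 1, so du = 3 dy. When y = 0, u = 1; when y = 3, u = 10.
The integral becomes 2·∫ u**3 du from 1 to 10, with antiderivative u**4/2.
Back in y: F(y) = (3*y + 1)**4/2.
Then F(3) - F(0) = (5000) - (1/2) = 9999/2.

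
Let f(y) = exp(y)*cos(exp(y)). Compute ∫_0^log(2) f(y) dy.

-sin(1) + sin(2)

Let u = exp(y), so du = exp(y) dy. When y = 0, u = 1; when y = log(2), u = 2.
The integral becomes ∫ cos(u) du from 1 to 2, with antiderivative sin(u).
Back in y: F(y) = sin(exp(y)).
Then F(log(2)) - F(0) = (sin(2)) - (sin(1)) = -sin(1) + sin(2).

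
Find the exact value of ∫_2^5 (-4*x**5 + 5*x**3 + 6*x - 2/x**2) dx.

By the power rule, an antiderivative is F(x) = -2*x**6/3 + 5*x**4/4 + 3*x**2 + 2/x.
Then F(5) - F(2) = (-573601/60) - (-29/3) = -191007/20.

-191007/20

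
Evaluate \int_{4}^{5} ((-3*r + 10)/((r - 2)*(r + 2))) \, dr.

-4*log(7) + 3*log(2) + 5*log(3)

Factor the denominator: r**2 - 4 = (r + 2)(r - 2).
Partial fractions: (-3*r + 10)/((r - 2)*(r + 2)) = -4/(r + 2) + 1/(r - 2).
An antiderivative is F(r) = log(r - 2) - 4*log(r + 2).
Then F(5) - F(4) = (-4*log(7) + log(3)) - (-4*log(3) - 3*log(2)) = -4*log(7) + 3*log(2) + 5*log(3).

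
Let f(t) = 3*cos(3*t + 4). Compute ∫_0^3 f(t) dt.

Let u = 3*t + 4, so du = 3 dt. When t = 0, u = 4; when t = 3, u = 13.
The integral becomes ∫ cos(u) du from 4 to 13, with antiderivative sin(u).
Back in t: F(t) = sin(3*t + 4).
Then F(3) - F(0) = (sin(13)) - (sin(4)) = sin(13) - sin(4).

sin(13) - sin(4)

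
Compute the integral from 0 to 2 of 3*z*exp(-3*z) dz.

Integrate by parts once (u = z, dv = 3*exp(-3*z) dz).
An antiderivative is F(z) = (-3*z - 1)*exp(-3*z)/3.
Then F(2) - F(0) = (-7*exp(-6)/3) - (-1/3) = (-7 + exp(6))*exp(-6)/3.

(-7 + exp(6))*exp(-6)/3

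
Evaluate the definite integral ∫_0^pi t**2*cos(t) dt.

Integrate by parts twice (u = t^2, dv = cos(t) dt).
An antiderivative is F(t) = t**2*sin(t) + 2*t*cos(t) - 2*sin(t).
Then F(pi) - F(0) = (-2*pi) - (0) = -2*pi.

-2*pi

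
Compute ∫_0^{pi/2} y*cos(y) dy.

-1 + pi/2

Integrate by parts once (u = y, dv = cos(y) dy).
An antiderivative is F(y) = y*sin(y) + cos(y).
Then F(pi/2) - F(0) = (pi/2) - (1) = -1 + pi/2.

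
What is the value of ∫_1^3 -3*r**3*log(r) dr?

15 - 243*log(3)/4

Integrate by parts once (u = ln r, dv = -3*r**3 dr).
An antiderivative is F(r) = -3*r**4*(4*log(r) - 1)/16.
Then F(3) - F(1) = (243/16 - 243*log(3)/4) - (3/16) = 15 - 243*log(3)/4.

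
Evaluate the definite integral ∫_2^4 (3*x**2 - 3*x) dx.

By the power rule, an antiderivative is F(x) = x**3 - 3*x**2/2.
Then F(4) - F(2) = (40) - (2) = 38.

38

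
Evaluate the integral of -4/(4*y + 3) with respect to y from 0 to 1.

An antiderivative is F(y) = -log(4*y + 3).
Then F(1) - F(0) = (-log(7)) - (-log(3)) = log(3/7).

log(3/7)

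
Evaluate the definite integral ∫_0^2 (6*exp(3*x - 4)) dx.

-(2 - 2*exp(6))*exp(-4)

Let u = 3*x - 4, so du = 3 dx. When x = 0, u = -4; when x = 2, u = 2.
The integral becomes 2·∫ exp(u) du from -4 to 2, with antiderivative 2*exp(u).
Back in x: F(x) = 2*exp(3*x - 4).
Then F(2) - F(0) = (2*exp(2)) - (2*exp(-4)) = -(2 - 2*exp(6))*exp(-4).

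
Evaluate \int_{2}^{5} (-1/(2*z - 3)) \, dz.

An antiderivative is F(z) = -log(2*z - 3)/2.
Then F(5) - F(2) = (-log(7)/2) - (0) = -log(7)/2.

-log(7)/2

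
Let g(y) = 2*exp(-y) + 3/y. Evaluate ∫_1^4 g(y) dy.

-2*exp(-4) + 2*exp(-1) + 6*log(2)

An antiderivative is F(y) = 3*log(y) - 2*exp(-y).
Then F(4) - F(1) = (-2*exp(-4) + 6*log(2)) - (-2*exp(-1)) = -2*exp(-4) + 2*exp(-1) + 6*log(2).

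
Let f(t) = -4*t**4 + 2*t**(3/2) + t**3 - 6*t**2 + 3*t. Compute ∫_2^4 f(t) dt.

-802 - 16*sqrt(2)/5

By the power rule, an antiderivative is F(t) = 4*t**(5/2)/5 - 4*t**5/5 + t**4/4 - 2*t**3 + 3*t**2/2.
Then F(4) - F(2) = (-4168/5) - (-158/5 + 16*sqrt(2)/5) = -802 - 16*sqrt(2)/5.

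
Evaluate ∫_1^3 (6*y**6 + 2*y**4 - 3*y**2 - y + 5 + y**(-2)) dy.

204874/105

By the power rule, an antiderivative is F(y) = 6*y**7/7 + 2*y**5/5 - y**3 - y**2/2 + 5*y - 1/y.
Then F(3) - F(1) = (410537/210) - (263/70) = 204874/105.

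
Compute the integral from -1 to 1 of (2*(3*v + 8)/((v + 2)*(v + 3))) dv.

2*log(2) + 4*log(3)

Factor the denominator: v**2 + 5*v + 6 = (v + 3)(v + 2).
Partial fractions: 2*(3*v + 8)/((v + 2)*(v + 3)) = 2/(v + 3) + 4/(v + 2).
An antiderivative is F(v) = 4*log(v + 2) + 2*log(v + 3).
Then F(1) - F(-1) = (4*log(2) + 4*log(3)) - (log(4)) = 2*log(2) + 4*log(3).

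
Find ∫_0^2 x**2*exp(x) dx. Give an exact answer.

-2 + 2*exp(2)

Integrate by parts twice (u = x^2, dv = exp(x) dx).
An antiderivative is F(x) = (x**2 - 2*x + 2)*exp(x).
Then F(2) - F(0) = (2*exp(2)) - (2) = -2 + 2*exp(2).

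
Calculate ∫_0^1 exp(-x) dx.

An antiderivative is F(x) = -exp(-x).
Then F(1) - F(0) = (-exp(-1)) - (-1) = 1 - exp(-1).

1 - exp(-1)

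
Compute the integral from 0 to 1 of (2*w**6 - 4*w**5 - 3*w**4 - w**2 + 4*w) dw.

24/35

By the power rule, an antiderivative is F(w) = 2*w**7/7 - 2*w**6/3 - 3*w**5/5 - w**3/3 + 2*w**2.
Then F(1) - F(0) = (24/35) - (0) = 24/35.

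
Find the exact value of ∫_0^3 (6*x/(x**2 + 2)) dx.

Let u = x**2 + 2, so du = 2*x dx. When x = 0, u = 2; when x = 3, u = 11.
The integral becomes 3·∫ 1/u du from 2 to 11, with antiderivative 3*log(u).
Back in x: F(x) = 3*log(x**2 + 2).
Then F(3) - F(0) = (3*log(11)) - (log(8)) = -3*log(2) + 3*log(11).

-3*log(2) + 3*log(11)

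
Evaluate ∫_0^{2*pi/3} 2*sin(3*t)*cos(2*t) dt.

9/5

Use the identity sin(3*t)cos(2*t) = [sin(5*t) + sin(t)]/2.
An antiderivative is F(t) = -cos(t) - cos(5*t)/5.
Then F(2*pi/3) - F(0) = (3/5) - (-6/5) = 9/5.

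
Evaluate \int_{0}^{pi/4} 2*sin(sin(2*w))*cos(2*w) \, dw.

1 - cos(1)

Let u = sin(2*w), so du = 2*cos(2*w) dw. When w = 0, u = 0; when w = pi/4, u = 1.
The integral becomes ∫ sin(u) du from 0 to 1, with antiderivative -cos(u).
Back in w: F(w) = -cos(sin(2*w)).
Then F(pi/4) - F(0) = (-cos(1)) - (-1) = 1 - cos(1).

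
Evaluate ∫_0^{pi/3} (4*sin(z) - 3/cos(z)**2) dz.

2 - 3*sqrt(3)

An antiderivative is F(z) = -4*cos(z) - 3*tan(z).
Then F(pi/3) - F(0) = (-3*sqrt(3) - 2) - (-4) = 2 - 3*sqrt(3).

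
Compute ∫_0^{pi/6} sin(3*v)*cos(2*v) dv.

Use the identity sin(3*v)cos(2*v) = [sin(5*v) + sin(v)]/2.
An antiderivative is F(v) = -cos(v)/2 - cos(5*v)/10.
Then F(pi/6) - F(0) = (-sqrt(3)/5) - (-3/5) = 3/5 - sqrt(3)/5.

3/5 - sqrt(3)/5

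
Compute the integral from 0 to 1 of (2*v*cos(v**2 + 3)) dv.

Let u = v**2 + 3, so du = 2*v dv. When v = 0, u = 3; when v = 1, u = 4.
The integral becomes ∫ cos(u) du from 3 to 4, with antiderivative sin(u).
Back in v: F(v) = sin(v**2 + 3).
Then F(1) - F(0) = (sin(4)) - (sin(3)) = sin(4) - sin(3).

sin(4) - sin(3)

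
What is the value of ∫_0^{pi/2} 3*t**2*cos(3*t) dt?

2/9 - pi**2/4

Integrate by parts twice (u = t^2, dv = 3*cos(3*t) dt).
An antiderivative is F(t) = t**2*sin(3*t) + 2*t*cos(3*t)/3 - 2*sin(3*t)/9.
Then F(pi/2) - F(0) = (2/9 - pi**2/4) - (0) = 2/9 - pi**2/4.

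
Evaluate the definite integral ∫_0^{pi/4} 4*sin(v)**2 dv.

Use the identity sin^2(v) = (1 - cos(2*v))/2.
An antiderivative is F(v) = 2*v - sin(2*v).
Then F(pi/4) - F(0) = (-1 + pi/2) - (0) = -1 + pi/2.

-1 + pi/2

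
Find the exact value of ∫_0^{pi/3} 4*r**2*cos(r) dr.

Integrate by parts twice (u = r^2, dv = 4*cos(r) dr).
An antiderivative is F(r) = 4*r**2*sin(r) + 8*r*cos(r) - 8*sin(r).
Then F(pi/3) - F(0) = (-4*sqrt(3) + 2*sqrt(3)*pi**2/9 + 4*pi/3) - (0) = -4*sqrt(3) + 2*sqrt(3)*pi**2/9 + 4*pi/3.

-4*sqrt(3) + 2*sqrt(3)*pi**2/9 + 4*pi/3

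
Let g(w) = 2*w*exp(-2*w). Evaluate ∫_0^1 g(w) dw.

Integrate by parts once (u = w, dv = 2*exp(-2*w) dw).
An antiderivative is F(w) = (-2*w - 1)*exp(-2*w)/2.
Then F(1) - F(0) = (-3*exp(-2)/2) - (-1/2) = (-3 + exp(2))*exp(-2)/2.

(-3 + exp(2))*exp(-2)/2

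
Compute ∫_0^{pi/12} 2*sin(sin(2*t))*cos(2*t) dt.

Let u = sin(2*t), so du = 2*cos(2*t) dt. When t = 0, u = 0; when t = pi/12, u = 1/2.
The integral becomes ∫ sin(u) du from 0 to 1/2, with antiderivative -cos(u).
Back in t: F(t) = -cos(sin(2*t)).
Then F(pi/12) - F(0) = (-cos(1/2)) - (-1) = 1 - cos(1/2).

1 - cos(1/2)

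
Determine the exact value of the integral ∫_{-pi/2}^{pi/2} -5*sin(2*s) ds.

An antiderivative is F(s) = 5*cos(2*s)/2.
Then F(pi/2) - F(-pi/2) = (-5/2) - (-5/2) = 0.

0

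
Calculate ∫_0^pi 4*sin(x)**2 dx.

2*pi

Use the identity sin^2(x) = (1 - cos(2*x))/2.
An antiderivative is F(x) = 2*x - sin(2*x).
Then F(pi) - F(0) = (2*pi) - (0) = 2*pi.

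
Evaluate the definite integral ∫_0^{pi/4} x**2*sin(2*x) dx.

Integrate by parts twice (u = x^2, dv = sin(2*x) dx).
An antiderivative is F(x) = -x**2*cos(2*x)/2 + x*sin(2*x)/2 + cos(2*x)/4.
Then F(pi/4) - F(0) = (pi/8) - (1/4) = -1/4 + pi/8.

-1/4 + pi/8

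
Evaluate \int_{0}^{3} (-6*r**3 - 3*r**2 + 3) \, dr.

By the power rule, an antiderivative is F(r) = -3*r**4/2 - r**3 + 3*r.
Then F(3) - F(0) = (-279/2) - (0) = -279/2.

-279/2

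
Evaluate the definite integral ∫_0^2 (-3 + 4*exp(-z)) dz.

An antiderivative is F(z) = -3*z - 4*exp(-z).
Then F(2) - F(0) = (-6 - 4*exp(-2)) - (-4) = -2 - 4*exp(-2).

-2 - 4*exp(-2)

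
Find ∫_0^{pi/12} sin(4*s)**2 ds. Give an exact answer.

Use the identity sin^2(4*s) = (1 - cos(8*s))/2.
An antiderivative is F(s) = s/2 - sin(8*s)/16.
Then F(pi/12) - F(0) = (-sqrt(3)/32 + pi/24) - (0) = -sqrt(3)/32 + pi/24.

-sqrt(3)/32 + pi/24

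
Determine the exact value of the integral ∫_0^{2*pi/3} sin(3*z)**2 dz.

Use the identity sin^2(3*z) = (1 - cos(6*z))/2.
An antiderivative is F(z) = z/2 - sin(6*z)/12.
Then F(2*pi/3) - F(0) = (pi/3) - (0) = pi/3.

pi/3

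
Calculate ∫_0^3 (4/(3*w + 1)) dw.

4*log(10)/3

An antiderivative is F(w) = 4*log(3*w + 1)/3.
Then F(3) - F(0) = (4*log(10)/3) - (0) = 4*log(10)/3.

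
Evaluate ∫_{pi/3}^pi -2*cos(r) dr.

An antiderivative is F(r) = -2*sin(r).
Then F(pi) - F(pi/3) = (0) - (-sqrt(3)) = sqrt(3).

sqrt(3)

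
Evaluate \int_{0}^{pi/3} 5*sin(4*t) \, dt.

15/8

An antiderivative is F(t) = -5*cos(4*t)/4.
Then F(pi/3) - F(0) = (5/8) - (-5/4) = 15/8.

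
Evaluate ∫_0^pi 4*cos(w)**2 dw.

2*pi

Use the identity cos^2(w) = (1 + cos(2*w))/2.
An antiderivative is F(w) = 2*w + sin(2*w).
Then F(pi) - F(0) = (2*pi) - (0) = 2*pi.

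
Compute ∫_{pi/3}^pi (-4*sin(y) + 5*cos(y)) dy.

-6 - 5*sqrt(3)/2

An antiderivative is F(y) = 5*sin(y) + 4*cos(y).
Then F(pi) - F(pi/3) = (-4) - (2 + 5*sqrt(3)/2) = -6 - 5*sqrt(3)/2.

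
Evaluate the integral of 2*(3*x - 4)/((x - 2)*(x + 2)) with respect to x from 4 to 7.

-6*log(2) + log(5) + 5*log(3)

Factor the denominator: x**2 - 4 = (x + 2)(x - 2).
Partial fractions: 2*(3*x - 4)/((x - 2)*(x + 2)) = 5/(x + 2) + 1/(x - 2).
An antiderivative is F(x) = log(x - 2) + 5*log(x + 2).
Then F(7) - F(4) = (log(5) + 10*log(3)) - (6*log(2) + 5*log(3)) = -6*log(2) + log(5) + 5*log(3).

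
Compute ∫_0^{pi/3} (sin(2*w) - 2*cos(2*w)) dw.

An antiderivative is F(w) = -sin(2*w) - cos(2*w)/2.
Then F(pi/3) - F(0) = (1/4 - sqrt(3)/2) - (-1/2) = 3/4 - sqrt(3)/2.

3/4 - sqrt(3)/2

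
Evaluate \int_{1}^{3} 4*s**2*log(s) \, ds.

-104/9 + 36*log(3)

Integrate by parts once (u = ln s, dv = 4*s**2 ds).
An antiderivative is F(s) = 4*s**3*(3*log(s) - 1)/9.
Then F(3) - F(1) = (-12 + 36*log(3)) - (-4/9) = -104/9 + 36*log(3).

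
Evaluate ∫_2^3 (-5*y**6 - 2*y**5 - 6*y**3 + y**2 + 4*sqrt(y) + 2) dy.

-74825/42 - 16*sqrt(2)/3 + 8*sqrt(3)

By the power rule, an antiderivative is F(y) = -5*y**7/7 - y**6/3 - 3*y**4/2 + 8*y**(3/2)/3 + y**3/3 + 2*y.
Then F(3) - F(2) = (-26763/14 + 8*sqrt(3)) - (-2732/21 + 16*sqrt(2)/3) = -74825/42 - 16*sqrt(2)/3 + 8*sqrt(3).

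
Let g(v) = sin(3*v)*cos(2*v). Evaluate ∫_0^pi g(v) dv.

Use the identity sin(3*v)cos(2*v) = [sin(5*v) + sin(v)]/2.
An antiderivative is F(v) = -cos(v)/2 - cos(5*v)/10.
Then F(pi) - F(0) = (3/5) - (-3/5) = 6/5.

6/5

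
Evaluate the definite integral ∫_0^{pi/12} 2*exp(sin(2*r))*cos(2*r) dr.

-1 + exp(1/2)

Let u = sin(2*r), so du = 2*cos(2*r) dr. When r = 0, u = 0; when r = pi/12, u = 1/2.
The integral becomes ∫ exp(u) du from 0 to 1/2, with antiderivative exp(u).
Back in r: F(r) = exp(sin(2*r)).
Then F(pi/12) - F(0) = (exp(1/2)) - (1) = -1 + exp(1/2).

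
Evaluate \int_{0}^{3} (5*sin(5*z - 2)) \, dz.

-cos(13) + cos(2)

Let u = 5*z - 2, so du = 5 dz. When z = 0, u = -2; when z = 3, u = 13.
The integral becomes ∫ sin(u) du from -2 to 13, with antiderivative -cos(u).
Back in z: F(z) = -cos(5*z - 2).
Then F(3) - F(0) = (-cos(13)) - (-cos(2)) = -cos(13) + cos(2).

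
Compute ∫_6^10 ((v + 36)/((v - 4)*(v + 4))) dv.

-4*log(7) + 5*log(3) + 4*log(5)

Factor the denominator: v**2 - 16 = (v + 4)(v - 4).
Partial fractions: (v + 36)/((v - 4)*(v + 4)) = -4/(v + 4) + 5/(v - 4).
An antiderivative is F(v) = 5*log(v - 4) - 4*log(v + 4).
Then F(10) - F(6) = (-4*log(7) + log(2) + 5*log(3)) - (-4*log(5) + log(2)) = -4*log(7) + 5*log(3) + 4*log(5).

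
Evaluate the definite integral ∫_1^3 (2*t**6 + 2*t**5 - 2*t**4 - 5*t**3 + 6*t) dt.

72916/105

By the power rule, an antiderivative is F(t) = 2*t**7/7 + t**6/3 - 2*t**5/5 - 5*t**4/4 + 3*t**2.
Then F(3) - F(1) = (97497/140) - (827/420) = 72916/105.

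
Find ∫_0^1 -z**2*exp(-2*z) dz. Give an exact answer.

Integrate by parts twice (u = z^2, dv = -exp(-2*z) dz).
An antiderivative is F(z) = (2*z**2 + 2*z + 1)*exp(-2*z)/4.
Then F(1) - F(0) = (5*exp(-2)/4) - (1/4) = (5 - exp(2))*exp(-2)/4.

(5 - exp(2))*exp(-2)/4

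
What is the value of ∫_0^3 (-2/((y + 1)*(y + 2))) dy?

log(25/64)

Factor the denominator: y**2 + 3*y + 2 = (y + 2)(y + 1).
Partial fractions: -2/((y + 1)*(y + 2)) = 2/(y + 2) - 2/(y + 1).
An antiderivative is F(y) = -2*log(y + 1) + 2*log(y + 2).
Then F(3) - F(0) = (log(25/16)) - (log(4)) = log(25/64).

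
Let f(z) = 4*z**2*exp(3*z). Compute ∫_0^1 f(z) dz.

Integrate by parts twice (u = z^2, dv = 4*exp(3*z) dz).
An antiderivative is F(z) = (36*z**2 - 24*z + 8)*exp(3*z)/27.
Then F(1) - F(0) = (20*exp(3)/27) - (8/27) = -8/27 + 20*exp(3)/27.

-8/27 + 20*exp(3)/27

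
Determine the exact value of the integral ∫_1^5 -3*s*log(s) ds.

Integrate by parts once (u = ln s, dv = -3*s ds).
An antiderivative is F(s) = -3*s**2*(2*log(s) - 1)/4.
Then F(5) - F(1) = (75/4 - 75*log(5)/2) - (3/4) = 18 - 75*log(5)/2.

18 - 75*log(5)/2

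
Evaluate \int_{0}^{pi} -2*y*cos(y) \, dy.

Integrate by parts once (u = y, dv = -2*cos(y) dy).
An antiderivative is F(y) = -2*y*sin(y) - 2*cos(y).
Then F(pi) - F(0) = (2) - (-2) = 4.

4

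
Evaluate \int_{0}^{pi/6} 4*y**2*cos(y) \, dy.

-4 + pi**2/18 + 2*sqrt(3)*pi/3

Integrate by parts twice (u = y^2, dv = 4*cos(y) dy).
An antiderivative is F(y) = 4*y**2*sin(y) + 8*y*cos(y) - 8*sin(y).
Then F(pi/6) - F(0) = (-4 + pi**2/18 + 2*sqrt(3)*pi/3) - (0) = -4 + pi**2/18 + 2*sqrt(3)*pi/3.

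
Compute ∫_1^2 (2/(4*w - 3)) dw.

An antiderivative is F(w) = log(4*w - 3)/2.
Then F(2) - F(1) = (log(5)/2) - (0) = log(5)/2.

log(5)/2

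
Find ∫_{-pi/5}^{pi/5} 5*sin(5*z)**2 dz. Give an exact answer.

pi

Use the identity sin^2(5*z) = (1 - cos(10*z))/2.
An antiderivative is F(z) = 5*z/2 - sin(10*z)/4.
Then F(pi/5) - F(-pi/5) = (pi/2) - (-pi/2) = pi.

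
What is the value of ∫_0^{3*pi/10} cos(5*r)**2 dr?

Use the identity cos^2(5*r) = (1 + cos(10*r))/2.
An antiderivative is F(r) = r/2 + sin(10*r)/20.
Then F(3*pi/10) - F(0) = (3*pi/20) - (0) = 3*pi/20.

3*pi/20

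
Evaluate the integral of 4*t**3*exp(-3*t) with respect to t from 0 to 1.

Integrate by parts 3 times (u = t^3, dv = 4*exp(-3*t) dt).
An antiderivative is F(t) = (-36*t**3 - 36*t**2 - 24*t - 8)*exp(-3*t)/27.
Then F(1) - F(0) = (-104*exp(-3)/27) - (-8/27) = 8/27 - 104*exp(-3)/27.

8/27 - 104*exp(-3)/27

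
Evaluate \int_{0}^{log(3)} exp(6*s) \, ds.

364/3

Let u = exp(s), so du = exp(s) ds. When s = 0, u = 1; when s = log(3), u = 3.
The integral becomes ∫ u**5 du from 1 to 3, with antiderivative u**6/6.
Back in s: F(s) = exp(6*s)/6.
Then F(log(3)) - F(0) = (243/2) - (1/6) = 364/3.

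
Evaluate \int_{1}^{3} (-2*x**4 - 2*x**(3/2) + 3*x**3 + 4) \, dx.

By the power rule, an antiderivative is F(x) = -4*x**(5/2)/5 - 2*x**5/5 + 3*x**4/4 + 4*x.
Then F(3) - F(1) = (-489/20 - 36*sqrt(3)/5) - (71/20) = -28 - 36*sqrt(3)/5.

-28 - 36*sqrt(3)/5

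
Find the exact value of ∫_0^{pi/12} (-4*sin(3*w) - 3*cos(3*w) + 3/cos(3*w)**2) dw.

An antiderivative is F(w) = -sin(3*w) + 4*cos(3*w)/3 + tan(3*w).
Then F(pi/12) - F(0) = (sqrt(2)/6 + 1) - (4/3) = -1/3 + sqrt(2)/6.

-1/3 + sqrt(2)/6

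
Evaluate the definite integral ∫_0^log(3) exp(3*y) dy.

Let u = exp(y), so du = exp(y) dy. When y = 0, u = 1; when y = log(3), u = 3.
The integral becomes ∫ u**2 du from 1 to 3, with antiderivative u**3/3.
Back in y: F(y) = exp(3*y)/3.
Then F(log(3)) - F(0) = (9) - (1/3) = 26/3.

26/3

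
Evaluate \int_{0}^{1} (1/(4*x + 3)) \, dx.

An antiderivative is F(x) = log(4*x + 3)/4.
Then F(1) - F(0) = (log(7)/4) - (log(3)/4) = -log(3)/4 + log(7)/4.

-log(3)/4 + log(7)/4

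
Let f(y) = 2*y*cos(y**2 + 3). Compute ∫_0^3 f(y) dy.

sin(12) - sin(3)

Let u = y**2 + 3, so du = 2*y dy. When y = 0, u = 3; when y = 3, u = 12.
The integral becomes ∫ cos(u) du from 3 to 12, with antiderivative sin(u).
Back in y: F(y) = sin(y**2 + 3).
Then F(3) - F(0) = (sin(12)) - (sin(3)) = sin(12) - sin(3).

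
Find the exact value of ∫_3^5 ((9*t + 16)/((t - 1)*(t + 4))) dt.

-4*log(7) + 5*log(2) + 8*log(3)

Factor the denominator: t**2 + 3*t - 4 = (t + 4)(t - 1).
Partial fractions: (9*t + 16)/((t - 1)*(t + 4)) = 4/(t + 4) + 5/(t - 1).
An antiderivative is F(t) = 5*log(t - 1) + 4*log(t + 4).
Then F(5) - F(3) = (10*log(2) + 8*log(3)) - (5*log(2) + 4*log(7)) = -4*log(7) + 5*log(2) + 8*log(3).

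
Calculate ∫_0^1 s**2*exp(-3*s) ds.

Integrate by parts twice (u = s^2, dv = exp(-3*s) ds).
An antiderivative is F(s) = (-9*s**2 - 6*s - 2)*exp(-3*s)/27.
Then F(1) - F(0) = (-17*exp(-3)/27) - (-2/27) = 2/27 - 17*exp(-3)/27.

2/27 - 17*exp(-3)/27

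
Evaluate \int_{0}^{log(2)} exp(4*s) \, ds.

Let u = exp(s), so du = exp(s) ds. When s = 0, u = 1; when s = log(2), u = 2.
The integral becomes ∫ u**3 du from 1 to 2, with antiderivative u**4/4.
Back in s: F(s) = exp(4*s)/4.
Then F(log(2)) - F(0) = (4) - (1/4) = 15/4.

15/4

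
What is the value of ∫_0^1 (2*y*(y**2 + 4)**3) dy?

Let u = y**2 + 4, so du = 2*y dy. When y = 0, u = 4; when y = 1, u = 5.
The integral becomes ∫ u**3 du from 4 to 5, with antiderivative u**4/4.
Back in y: F(y) = (y**2 + 4)**4/4.
Then F(1) - F(0) = (625/4) - (64) = 369/4.

369/4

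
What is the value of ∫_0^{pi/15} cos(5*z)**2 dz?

Use the identity cos^2(5*z) = (1 + cos(10*z))/2.
An antiderivative is F(z) = z/2 + sin(10*z)/20.
Then F(pi/15) - F(0) = (sqrt(3)/40 + pi/30) - (0) = sqrt(3)/40 + pi/30.

sqrt(3)/40 + pi/30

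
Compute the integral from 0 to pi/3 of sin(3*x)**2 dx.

Use the identity sin^2(3*x) = (1 - cos(6*x))/2.
An antiderivative is F(x) = x/2 - sin(6*x)/12.
Then F(pi/3) - F(0) = (pi/6) - (0) = pi/6.

pi/6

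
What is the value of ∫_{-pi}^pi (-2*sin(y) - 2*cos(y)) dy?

0

An antiderivative is F(y) = -2*sin(y) + 2*cos(y).
Then F(pi) - F(-pi) = (-2) - (-2) = 0.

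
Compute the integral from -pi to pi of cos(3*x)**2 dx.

pi

Use the identity cos^2(3*x) = (1 + cos(6*x))/2.
An antiderivative is F(x) = x/2 + sin(6*x)/12.
Then F(pi) - F(-pi) = (pi/2) - (-pi/2) = pi.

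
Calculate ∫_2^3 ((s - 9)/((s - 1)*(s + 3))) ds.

Factor the denominator: s**2 + 2*s - 3 = (s + 3)(s - 1).
Partial fractions: (s - 9)/((s - 1)*(s + 3)) = 3/(s + 3) - 2/(s - 1).
An antiderivative is F(s) = -2*log(s - 1) + 3*log(s + 3).
Then F(3) - F(2) = (log(54)) - (3*log(5)) = -3*log(5) + log(2) + 3*log(3).

-3*log(5) + log(2) + 3*log(3)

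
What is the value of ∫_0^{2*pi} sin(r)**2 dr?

pi

Use the identity sin^2(r) = (1 - cos(2*r))/2.
An antiderivative is F(r) = r/2 - sin(2*r)/4.
Then F(2*pi) - F(0) = (pi) - (0) = pi.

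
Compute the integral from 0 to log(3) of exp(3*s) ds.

26/3

Let u = exp(s), so du = exp(s) ds. When s = 0, u = 1; when s = log(3), u = 3.
The integral becomes ∫ u**2 du from 1 to 3, with antiderivative u**3/3.
Back in s: F(s) = exp(3*s)/3.
Then F(log(3)) - F(0) = (9) - (1/3) = 26/3.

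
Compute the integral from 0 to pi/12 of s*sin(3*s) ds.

sqrt(2)*(4 - pi)/72

Integrate by parts once (u = s, dv = sin(3*s) ds).
An antiderivative is F(s) = -s*cos(3*s)/3 + sin(3*s)/9.
Then F(pi/12) - F(0) = (sqrt(2)*(4 - pi)/72) - (0) = sqrt(2)*(4 - pi)/72.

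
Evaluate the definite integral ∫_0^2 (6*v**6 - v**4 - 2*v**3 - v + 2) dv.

By the power rule, an antiderivative is F(v) = 6*v**7/7 - v**5/5 - v**4/2 - v**2/2 + 2*v.
Then F(2) - F(0) = (3406/35) - (0) = 3406/35.

3406/35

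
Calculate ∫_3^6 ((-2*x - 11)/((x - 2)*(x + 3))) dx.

-7*log(2) + log(3)

Factor the denominator: x**2 + x - 6 = (x + 3)(x - 2).
Partial fractions: (-2*x - 11)/((x - 2)*(x + 3)) = 1/(x + 3) - 3/(x - 2).
An antiderivative is F(x) = -3*log(x - 2) + log(x + 3).
Then F(6) - F(3) = (log(9/64)) - (log(6)) = -7*log(2) + log(3).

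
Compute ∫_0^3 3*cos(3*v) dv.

sin(9)

Let u = 3*v, so du = 3 dv. When v = 0, u = 0; when v = 3, u = 9.
The integral becomes ∫ cos(u) du from 0 to 9, with antiderivative sin(u).
Back in v: F(v) = sin(3*v).
Then F(3) - F(0) = (sin(9)) - (0) = sin(9).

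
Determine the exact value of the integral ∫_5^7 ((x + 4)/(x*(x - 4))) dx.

Factor the denominator: x**2 - 4*x = x(x - 4).
Partial fractions: (x + 4)/(x*(x - 4)) = -1/x + 2/(x - 4).
An antiderivative is F(x) = -log(x) + 2*log(x - 4).
Then F(7) - F(5) = (log(9/7)) - (-log(5)) = log(45/7).

log(45/7)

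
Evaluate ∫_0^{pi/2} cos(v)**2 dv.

Use the identity cos^2(v) = (1 + cos(2*v))/2.
An antiderivative is F(v) = v/2 + sin(2*v)/4.
Then F(pi/2) - F(0) = (pi/4) - (0) = pi/4.

pi/4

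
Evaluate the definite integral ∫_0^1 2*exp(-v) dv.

An antiderivative is F(v) = -2*exp(-v).
Then F(1) - F(0) = (-2*exp(-1)) - (-2) = 2 - 2*exp(-1).

2 - 2*exp(-1)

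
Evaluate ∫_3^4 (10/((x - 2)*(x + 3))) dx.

Factor the denominator: x**2 + x - 6 = (x + 3)(x - 2).
Partial fractions: 10/((x - 2)*(x + 3)) = -2/(x + 3) + 2/(x - 2).
An antiderivative is F(x) = 2*log(x - 2) - 2*log(x + 3).
Then F(4) - F(3) = (log(4/49)) - (-log(36)) = -2*log(7) + 2*log(3) + 4*log(2).

-2*log(7) + 2*log(3) + 4*log(2)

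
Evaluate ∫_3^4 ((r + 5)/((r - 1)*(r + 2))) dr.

log(15/8)

Factor the denominator: r**2 + r - 2 = (r + 2)(r - 1).
Partial fractions: (r + 5)/((r - 1)*(r + 2)) = -1/(r + 2) + 2/(r - 1).
An antiderivative is F(r) = 2*log(r - 1) - log(r + 2).
Then F(4) - F(3) = (log(3/2)) - (log(4/5)) = log(15/8).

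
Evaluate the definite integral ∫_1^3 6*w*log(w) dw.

-12 + 27*log(3)

Integrate by parts once (u = ln w, dv = 6*w dw).
An antiderivative is F(w) = 3*w**2*(2*log(w) - 1)/2.
Then F(3) - F(1) = (-27/2 + 27*log(3)) - (-3/2) = -12 + 27*log(3).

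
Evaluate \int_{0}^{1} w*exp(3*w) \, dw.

1/9 + 2*exp(3)/9

Integrate by parts once (u = w, dv = exp(3*w) dw).
An antiderivative is F(w) = (3*w - 1)*exp(3*w)/9.
Then F(1) - F(0) = (2*exp(3)/9) - (-1/9) = 1/9 + 2*exp(3)/9.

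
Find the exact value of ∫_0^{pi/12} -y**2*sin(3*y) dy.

Integrate by parts twice (u = y^2, dv = -sin(3*y) dy).
An antiderivative is F(y) = y**2*cos(3*y)/3 - 2*y*sin(3*y)/9 - 2*cos(3*y)/27.
Then F(pi/12) - F(0) = (sqrt(2)*(-32 - 8*pi + pi**2)/864) - (-2/27) = -sqrt(2)/27 - sqrt(2)*pi/108 + sqrt(2)*pi**2/864 + 2/27.

-sqrt(2)/27 - sqrt(2)*pi/108 + sqrt(2)*pi**2/864 + 2/27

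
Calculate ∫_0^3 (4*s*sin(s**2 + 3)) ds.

2*cos(3) - 2*cos(12)

Let u = s**2 + 3, so du = 2*s ds. When s = 0, u = 3; when s = 3, u = 12.
The integral becomes 2·∫ sin(u) du from 3 to 12, with antiderivative -2*cos(u).
Back in s: F(s) = -2*cos(s**2 + 3).
Then F(3) - F(0) = (-2*cos(12)) - (-2*cos(3)) = 2*cos(3) - 2*cos(12).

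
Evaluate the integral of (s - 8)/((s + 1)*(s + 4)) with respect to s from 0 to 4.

Factor the denominator: s**2 + 5*s + 4 = (s + 4)(s + 1).
Partial fractions: (s - 8)/((s + 1)*(s + 4)) = 4/(s + 4) - 3/(s + 1).
An antiderivative is F(s) = -3*log(s + 1) + 4*log(s + 4).
Then F(4) - F(0) = (-3*log(5) + 12*log(2)) - (8*log(2)) = -3*log(5) + 4*log(2).

-3*log(5) + 4*log(2)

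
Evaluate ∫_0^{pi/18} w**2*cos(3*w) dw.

-1/27 + pi**2/1944 + sqrt(3)*pi/162

Integrate by parts twice (u = w^2, dv = cos(3*w) dw).
An antiderivative is F(w) = w**2*sin(3*w)/3 + 2*w*cos(3*w)/9 - 2*sin(3*w)/27.
Then F(pi/18) - F(0) = (-1/27 + pi**2/1944 + sqrt(3)*pi/162) - (0) = -1/27 + pi**2/1944 + sqrt(3)*pi/162.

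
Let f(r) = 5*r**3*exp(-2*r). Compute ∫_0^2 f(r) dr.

15/8 - 355*exp(-4)/8

Integrate by parts 3 times (u = r^3, dv = 5*exp(-2*r) dr).
An antiderivative is F(r) = (-20*r**3 - 30*r**2 - 30*r - 15)*exp(-2*r)/8.
Then F(2) - F(0) = (-355*exp(-4)/8) - (-15/8) = 15/8 - 355*exp(-4)/8.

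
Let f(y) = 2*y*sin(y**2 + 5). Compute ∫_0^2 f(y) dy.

Let u = y**2 + 5, so du = 2*y dy. When y = 0, u = 5; when y = 2, u = 9.
The integral becomes ∫ sin(u) du from 5 to 9, with antiderivative -cos(u).
Back in y: F(y) = -cos(y**2 + 5).
Then F(2) - F(0) = (-cos(9)) - (-cos(5)) = cos(5) - cos(9).

cos(5) - cos(9)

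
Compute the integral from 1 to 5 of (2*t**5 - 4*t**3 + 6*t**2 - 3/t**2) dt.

24148/5

By the power rule, an antiderivative is F(t) = t**6/3 - t**4 + 2*t**3 + 3/t.
Then F(5) - F(1) = (72509/15) - (13/3) = 24148/5.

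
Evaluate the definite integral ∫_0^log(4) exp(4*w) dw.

Let u = exp(w), so du = exp(w) dw. When w = 0, u = 1; when w = log(4), u = 4.
The integral becomes ∫ u**3 du from 1 to 4, with antiderivative u**4/4.
Back in w: F(w) = exp(4*w)/4.
Then F(log(4)) - F(0) = (64) - (1/4) = 255/4.

255/4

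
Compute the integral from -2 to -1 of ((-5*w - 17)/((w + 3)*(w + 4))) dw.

log(2/27)

Factor the denominator: w**2 + 7*w + 12 = (w + 4)(w + 3).
Partial fractions: (-5*w - 17)/((w + 3)*(w + 4)) = -3/(w + 4) - 2/(w + 3).
An antiderivative is F(w) = -2*log(w + 3) - 3*log(w + 4).
Then F(-1) - F(-2) = (-3*log(3) - 2*log(2)) - (-log(8)) = log(2/27).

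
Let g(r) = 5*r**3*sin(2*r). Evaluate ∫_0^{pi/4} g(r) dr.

Integrate by parts 3 times (u = r^3, dv = 5*sin(2*r) dr).
An antiderivative is F(r) = -5*r**3*cos(2*r)/2 + 15*r**2*sin(2*r)/4 + 15*r*cos(2*r)/4 - 15*sin(2*r)/8.
Then F(pi/4) - F(0) = (-15/8 + 15*pi**2/64) - (0) = -15/8 + 15*pi**2/64.

-15/8 + 15*pi**2/64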